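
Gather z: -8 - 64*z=-64*z - 8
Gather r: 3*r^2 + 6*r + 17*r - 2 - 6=3*r^2 + 23*r - 8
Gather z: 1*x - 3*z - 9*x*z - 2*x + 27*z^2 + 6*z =-x + 27*z^2 + z*(3 - 9*x)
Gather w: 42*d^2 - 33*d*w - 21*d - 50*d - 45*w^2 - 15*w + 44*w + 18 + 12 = 42*d^2 - 71*d - 45*w^2 + w*(29 - 33*d) + 30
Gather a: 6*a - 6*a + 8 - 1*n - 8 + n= 0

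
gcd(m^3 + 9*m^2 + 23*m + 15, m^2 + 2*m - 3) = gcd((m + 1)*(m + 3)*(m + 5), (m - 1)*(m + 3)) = m + 3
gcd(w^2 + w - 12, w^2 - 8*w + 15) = w - 3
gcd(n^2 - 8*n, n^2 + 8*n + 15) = 1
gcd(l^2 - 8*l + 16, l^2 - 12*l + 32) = l - 4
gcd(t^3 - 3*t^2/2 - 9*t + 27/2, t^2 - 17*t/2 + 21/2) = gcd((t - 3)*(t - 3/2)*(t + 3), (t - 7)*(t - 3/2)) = t - 3/2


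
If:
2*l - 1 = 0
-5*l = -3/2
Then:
No Solution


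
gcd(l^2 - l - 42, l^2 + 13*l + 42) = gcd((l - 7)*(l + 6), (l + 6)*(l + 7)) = l + 6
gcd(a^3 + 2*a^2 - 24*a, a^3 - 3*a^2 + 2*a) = a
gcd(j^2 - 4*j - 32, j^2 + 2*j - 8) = j + 4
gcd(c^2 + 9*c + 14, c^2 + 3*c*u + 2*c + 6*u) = c + 2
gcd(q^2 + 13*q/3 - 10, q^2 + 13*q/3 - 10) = q^2 + 13*q/3 - 10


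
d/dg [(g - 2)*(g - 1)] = 2*g - 3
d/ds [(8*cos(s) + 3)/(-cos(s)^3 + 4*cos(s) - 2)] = 4*(103*sin(s) - 16*sin(2*s) - 9*sin(3*s) - 8*sin(4*s))/(13*cos(s) - cos(3*s) - 8)^2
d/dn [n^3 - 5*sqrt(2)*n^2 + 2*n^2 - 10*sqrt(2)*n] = 3*n^2 - 10*sqrt(2)*n + 4*n - 10*sqrt(2)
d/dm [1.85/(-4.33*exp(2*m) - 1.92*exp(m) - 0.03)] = (16.021*exp(m) + 3.552)*exp(m)/(4.33*exp(2*m) + 1.92*exp(m) + 0.03)^2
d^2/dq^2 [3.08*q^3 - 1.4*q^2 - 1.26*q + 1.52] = 18.48*q - 2.8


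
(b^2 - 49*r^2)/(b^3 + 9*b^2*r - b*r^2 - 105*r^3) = (-b + 7*r)/(-b^2 - 2*b*r + 15*r^2)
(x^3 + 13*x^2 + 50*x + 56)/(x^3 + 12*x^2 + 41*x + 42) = (x + 4)/(x + 3)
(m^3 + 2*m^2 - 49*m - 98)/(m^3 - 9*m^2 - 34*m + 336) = (m^2 + 9*m + 14)/(m^2 - 2*m - 48)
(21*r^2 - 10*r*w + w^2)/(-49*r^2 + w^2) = (-3*r + w)/(7*r + w)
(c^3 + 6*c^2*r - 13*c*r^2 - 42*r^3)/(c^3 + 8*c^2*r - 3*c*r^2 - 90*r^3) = (c^2 + 9*c*r + 14*r^2)/(c^2 + 11*c*r + 30*r^2)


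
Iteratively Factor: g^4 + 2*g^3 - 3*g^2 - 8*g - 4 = (g + 1)*(g^3 + g^2 - 4*g - 4) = (g + 1)*(g + 2)*(g^2 - g - 2) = (g - 2)*(g + 1)*(g + 2)*(g + 1)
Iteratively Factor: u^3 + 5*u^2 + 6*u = (u + 3)*(u^2 + 2*u) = u*(u + 3)*(u + 2)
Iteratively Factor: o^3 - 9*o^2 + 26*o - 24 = (o - 2)*(o^2 - 7*o + 12) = (o - 4)*(o - 2)*(o - 3)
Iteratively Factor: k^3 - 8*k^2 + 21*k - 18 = (k - 2)*(k^2 - 6*k + 9) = (k - 3)*(k - 2)*(k - 3)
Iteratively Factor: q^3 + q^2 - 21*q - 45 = (q + 3)*(q^2 - 2*q - 15) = (q + 3)^2*(q - 5)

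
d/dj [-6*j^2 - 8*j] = -12*j - 8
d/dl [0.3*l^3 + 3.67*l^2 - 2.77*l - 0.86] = 0.9*l^2 + 7.34*l - 2.77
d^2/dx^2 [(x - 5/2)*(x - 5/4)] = 2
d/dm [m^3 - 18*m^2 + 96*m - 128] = 3*m^2 - 36*m + 96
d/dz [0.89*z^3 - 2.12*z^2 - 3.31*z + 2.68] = 2.67*z^2 - 4.24*z - 3.31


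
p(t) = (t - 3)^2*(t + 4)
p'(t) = (t - 3)^2 + (t + 4)*(2*t - 6) = (t - 3)*(3*t + 5)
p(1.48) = 12.66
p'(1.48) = -14.35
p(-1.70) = 50.81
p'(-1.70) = 0.47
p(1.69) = 9.76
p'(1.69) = -13.19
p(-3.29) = 28.09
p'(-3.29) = 30.63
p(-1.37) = 50.22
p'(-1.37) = -3.89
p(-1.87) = 50.52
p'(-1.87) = 2.97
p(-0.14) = 38.06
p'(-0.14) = -14.38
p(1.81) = 8.23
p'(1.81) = -12.41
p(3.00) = 0.00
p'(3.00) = 0.00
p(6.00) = 90.00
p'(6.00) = 69.00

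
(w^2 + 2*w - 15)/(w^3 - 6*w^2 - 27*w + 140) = (w - 3)/(w^2 - 11*w + 28)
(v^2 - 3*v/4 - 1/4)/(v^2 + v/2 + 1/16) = 4*(v - 1)/(4*v + 1)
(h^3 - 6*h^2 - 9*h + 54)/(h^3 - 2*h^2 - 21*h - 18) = (h - 3)/(h + 1)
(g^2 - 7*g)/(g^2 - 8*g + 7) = g/(g - 1)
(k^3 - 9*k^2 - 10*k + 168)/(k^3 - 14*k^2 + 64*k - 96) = (k^2 - 3*k - 28)/(k^2 - 8*k + 16)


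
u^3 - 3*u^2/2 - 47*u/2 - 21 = (u - 6)*(u + 1)*(u + 7/2)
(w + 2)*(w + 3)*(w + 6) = w^3 + 11*w^2 + 36*w + 36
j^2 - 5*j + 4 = (j - 4)*(j - 1)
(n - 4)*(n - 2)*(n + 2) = n^3 - 4*n^2 - 4*n + 16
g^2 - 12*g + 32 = (g - 8)*(g - 4)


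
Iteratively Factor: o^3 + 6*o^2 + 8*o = (o + 4)*(o^2 + 2*o) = (o + 2)*(o + 4)*(o)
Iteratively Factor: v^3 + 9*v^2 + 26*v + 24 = (v + 2)*(v^2 + 7*v + 12) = (v + 2)*(v + 4)*(v + 3)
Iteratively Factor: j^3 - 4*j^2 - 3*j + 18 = (j - 3)*(j^2 - j - 6) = (j - 3)*(j + 2)*(j - 3)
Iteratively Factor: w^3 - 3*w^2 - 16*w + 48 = (w - 3)*(w^2 - 16) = (w - 3)*(w + 4)*(w - 4)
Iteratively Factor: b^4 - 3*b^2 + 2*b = (b - 1)*(b^3 + b^2 - 2*b) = b*(b - 1)*(b^2 + b - 2) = b*(b - 1)^2*(b + 2)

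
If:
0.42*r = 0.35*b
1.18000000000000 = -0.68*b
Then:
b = -1.74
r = -1.45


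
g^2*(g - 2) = g^3 - 2*g^2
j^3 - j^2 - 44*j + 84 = (j - 6)*(j - 2)*(j + 7)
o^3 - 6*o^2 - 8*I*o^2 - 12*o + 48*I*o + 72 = (o - 6)*(o - 6*I)*(o - 2*I)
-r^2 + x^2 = (-r + x)*(r + x)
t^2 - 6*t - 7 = (t - 7)*(t + 1)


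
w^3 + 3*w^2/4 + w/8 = w*(w + 1/4)*(w + 1/2)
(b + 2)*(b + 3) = b^2 + 5*b + 6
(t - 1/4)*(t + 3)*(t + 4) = t^3 + 27*t^2/4 + 41*t/4 - 3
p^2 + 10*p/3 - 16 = (p - 8/3)*(p + 6)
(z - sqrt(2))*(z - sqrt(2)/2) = z^2 - 3*sqrt(2)*z/2 + 1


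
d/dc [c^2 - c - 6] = 2*c - 1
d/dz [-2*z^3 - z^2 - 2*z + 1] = -6*z^2 - 2*z - 2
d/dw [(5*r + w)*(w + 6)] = 5*r + 2*w + 6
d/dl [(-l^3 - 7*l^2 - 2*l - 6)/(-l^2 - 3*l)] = (l^4 + 6*l^3 + 19*l^2 - 12*l - 18)/(l^2*(l^2 + 6*l + 9))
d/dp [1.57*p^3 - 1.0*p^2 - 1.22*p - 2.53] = 4.71*p^2 - 2.0*p - 1.22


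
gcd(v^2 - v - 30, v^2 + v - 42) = v - 6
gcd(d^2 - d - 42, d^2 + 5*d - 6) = d + 6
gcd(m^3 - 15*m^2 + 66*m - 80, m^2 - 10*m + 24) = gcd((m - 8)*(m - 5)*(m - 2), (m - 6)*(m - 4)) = 1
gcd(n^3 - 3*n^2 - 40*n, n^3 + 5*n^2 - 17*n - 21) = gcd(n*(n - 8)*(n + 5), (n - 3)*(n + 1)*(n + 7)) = 1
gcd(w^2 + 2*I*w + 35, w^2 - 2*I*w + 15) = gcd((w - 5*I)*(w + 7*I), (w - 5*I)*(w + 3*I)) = w - 5*I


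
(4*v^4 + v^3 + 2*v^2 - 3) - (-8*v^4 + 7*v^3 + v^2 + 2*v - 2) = 12*v^4 - 6*v^3 + v^2 - 2*v - 1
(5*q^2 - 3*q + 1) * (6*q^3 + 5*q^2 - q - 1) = 30*q^5 + 7*q^4 - 14*q^3 + 3*q^2 + 2*q - 1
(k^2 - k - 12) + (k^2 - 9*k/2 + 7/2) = 2*k^2 - 11*k/2 - 17/2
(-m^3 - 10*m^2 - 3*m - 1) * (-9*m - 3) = 9*m^4 + 93*m^3 + 57*m^2 + 18*m + 3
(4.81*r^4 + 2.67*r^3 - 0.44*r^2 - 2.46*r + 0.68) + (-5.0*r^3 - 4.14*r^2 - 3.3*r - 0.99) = 4.81*r^4 - 2.33*r^3 - 4.58*r^2 - 5.76*r - 0.31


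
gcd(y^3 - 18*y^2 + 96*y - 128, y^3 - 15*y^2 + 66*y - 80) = y^2 - 10*y + 16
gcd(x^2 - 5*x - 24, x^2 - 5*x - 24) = x^2 - 5*x - 24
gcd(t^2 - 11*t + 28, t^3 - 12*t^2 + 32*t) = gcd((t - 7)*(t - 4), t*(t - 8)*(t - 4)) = t - 4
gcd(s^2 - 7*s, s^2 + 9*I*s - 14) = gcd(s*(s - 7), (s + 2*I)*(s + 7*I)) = 1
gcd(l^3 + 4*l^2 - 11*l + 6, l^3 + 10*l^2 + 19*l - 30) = l^2 + 5*l - 6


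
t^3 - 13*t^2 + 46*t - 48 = (t - 8)*(t - 3)*(t - 2)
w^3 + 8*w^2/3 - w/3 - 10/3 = (w - 1)*(w + 5/3)*(w + 2)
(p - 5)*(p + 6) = p^2 + p - 30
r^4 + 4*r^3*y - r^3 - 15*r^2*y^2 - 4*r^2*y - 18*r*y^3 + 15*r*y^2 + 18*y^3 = (r - 1)*(r - 3*y)*(r + y)*(r + 6*y)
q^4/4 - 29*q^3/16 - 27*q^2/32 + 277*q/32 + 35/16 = (q/4 + 1/2)*(q - 7)*(q - 5/2)*(q + 1/4)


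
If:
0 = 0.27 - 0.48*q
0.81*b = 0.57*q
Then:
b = 0.40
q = 0.56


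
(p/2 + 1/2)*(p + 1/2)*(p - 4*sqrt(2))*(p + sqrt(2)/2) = p^4/2 - 7*sqrt(2)*p^3/4 + 3*p^3/4 - 21*sqrt(2)*p^2/8 - 7*p^2/4 - 3*p - 7*sqrt(2)*p/8 - 1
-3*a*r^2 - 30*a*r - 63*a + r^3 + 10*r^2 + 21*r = (-3*a + r)*(r + 3)*(r + 7)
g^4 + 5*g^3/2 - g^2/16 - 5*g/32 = g*(g - 1/4)*(g + 1/4)*(g + 5/2)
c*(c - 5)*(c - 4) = c^3 - 9*c^2 + 20*c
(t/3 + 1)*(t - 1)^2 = t^3/3 + t^2/3 - 5*t/3 + 1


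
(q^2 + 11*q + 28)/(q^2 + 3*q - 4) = (q + 7)/(q - 1)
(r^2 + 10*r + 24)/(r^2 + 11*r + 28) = (r + 6)/(r + 7)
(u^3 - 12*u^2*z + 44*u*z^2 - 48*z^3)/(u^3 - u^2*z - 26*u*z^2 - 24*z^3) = (u^2 - 6*u*z + 8*z^2)/(u^2 + 5*u*z + 4*z^2)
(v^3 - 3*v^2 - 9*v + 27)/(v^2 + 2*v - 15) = (v^2 - 9)/(v + 5)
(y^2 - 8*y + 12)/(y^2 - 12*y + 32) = (y^2 - 8*y + 12)/(y^2 - 12*y + 32)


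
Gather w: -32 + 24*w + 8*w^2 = 8*w^2 + 24*w - 32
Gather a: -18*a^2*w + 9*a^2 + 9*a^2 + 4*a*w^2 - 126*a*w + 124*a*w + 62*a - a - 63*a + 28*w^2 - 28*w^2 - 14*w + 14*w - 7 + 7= a^2*(18 - 18*w) + a*(4*w^2 - 2*w - 2)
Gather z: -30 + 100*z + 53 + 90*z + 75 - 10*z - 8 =180*z + 90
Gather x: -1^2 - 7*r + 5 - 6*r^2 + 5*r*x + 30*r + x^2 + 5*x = -6*r^2 + 23*r + x^2 + x*(5*r + 5) + 4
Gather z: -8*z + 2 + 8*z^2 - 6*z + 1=8*z^2 - 14*z + 3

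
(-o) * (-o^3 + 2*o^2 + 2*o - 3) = o^4 - 2*o^3 - 2*o^2 + 3*o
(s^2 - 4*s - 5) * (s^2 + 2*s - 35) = s^4 - 2*s^3 - 48*s^2 + 130*s + 175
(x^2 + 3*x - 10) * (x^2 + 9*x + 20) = x^4 + 12*x^3 + 37*x^2 - 30*x - 200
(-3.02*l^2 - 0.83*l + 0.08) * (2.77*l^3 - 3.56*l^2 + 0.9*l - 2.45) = -8.3654*l^5 + 8.4521*l^4 + 0.4584*l^3 + 6.3672*l^2 + 2.1055*l - 0.196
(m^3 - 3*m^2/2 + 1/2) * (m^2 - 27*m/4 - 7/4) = m^5 - 33*m^4/4 + 67*m^3/8 + 25*m^2/8 - 27*m/8 - 7/8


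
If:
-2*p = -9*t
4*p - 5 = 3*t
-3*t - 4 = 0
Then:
No Solution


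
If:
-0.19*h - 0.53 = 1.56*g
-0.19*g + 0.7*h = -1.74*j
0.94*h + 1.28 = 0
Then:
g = -0.17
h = -1.36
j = 0.53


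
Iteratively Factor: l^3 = (l)*(l^2) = l^2*(l)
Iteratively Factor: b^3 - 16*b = (b - 4)*(b^2 + 4*b) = (b - 4)*(b + 4)*(b)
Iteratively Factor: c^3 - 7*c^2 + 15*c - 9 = (c - 1)*(c^2 - 6*c + 9) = (c - 3)*(c - 1)*(c - 3)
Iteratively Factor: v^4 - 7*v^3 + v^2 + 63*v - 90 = (v + 3)*(v^3 - 10*v^2 + 31*v - 30) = (v - 3)*(v + 3)*(v^2 - 7*v + 10) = (v - 5)*(v - 3)*(v + 3)*(v - 2)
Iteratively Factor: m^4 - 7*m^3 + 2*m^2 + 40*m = (m - 5)*(m^3 - 2*m^2 - 8*m) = (m - 5)*(m + 2)*(m^2 - 4*m) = (m - 5)*(m - 4)*(m + 2)*(m)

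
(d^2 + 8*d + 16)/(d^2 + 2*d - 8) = (d + 4)/(d - 2)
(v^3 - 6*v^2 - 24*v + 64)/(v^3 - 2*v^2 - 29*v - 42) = (-v^3 + 6*v^2 + 24*v - 64)/(-v^3 + 2*v^2 + 29*v + 42)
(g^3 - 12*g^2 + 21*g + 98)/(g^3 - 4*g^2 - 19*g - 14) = (g - 7)/(g + 1)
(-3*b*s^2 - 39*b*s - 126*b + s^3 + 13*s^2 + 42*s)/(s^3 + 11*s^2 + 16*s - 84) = (-3*b + s)/(s - 2)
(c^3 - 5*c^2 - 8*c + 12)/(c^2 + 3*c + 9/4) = 4*(c^3 - 5*c^2 - 8*c + 12)/(4*c^2 + 12*c + 9)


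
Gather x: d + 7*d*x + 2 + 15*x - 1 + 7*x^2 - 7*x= d + 7*x^2 + x*(7*d + 8) + 1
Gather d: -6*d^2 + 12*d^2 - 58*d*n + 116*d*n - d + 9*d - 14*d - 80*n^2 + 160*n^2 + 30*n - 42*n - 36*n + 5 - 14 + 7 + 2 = 6*d^2 + d*(58*n - 6) + 80*n^2 - 48*n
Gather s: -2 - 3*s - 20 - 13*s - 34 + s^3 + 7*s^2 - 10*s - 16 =s^3 + 7*s^2 - 26*s - 72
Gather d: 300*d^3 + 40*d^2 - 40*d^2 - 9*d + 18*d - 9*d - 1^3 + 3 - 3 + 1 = 300*d^3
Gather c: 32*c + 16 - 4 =32*c + 12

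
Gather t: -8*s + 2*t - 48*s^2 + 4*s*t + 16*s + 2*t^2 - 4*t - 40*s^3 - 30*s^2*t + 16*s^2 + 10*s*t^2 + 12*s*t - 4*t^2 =-40*s^3 - 32*s^2 + 8*s + t^2*(10*s - 2) + t*(-30*s^2 + 16*s - 2)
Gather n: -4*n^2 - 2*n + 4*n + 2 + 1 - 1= -4*n^2 + 2*n + 2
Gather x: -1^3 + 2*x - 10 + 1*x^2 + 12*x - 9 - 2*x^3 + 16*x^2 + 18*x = -2*x^3 + 17*x^2 + 32*x - 20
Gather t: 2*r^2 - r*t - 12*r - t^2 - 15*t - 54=2*r^2 - 12*r - t^2 + t*(-r - 15) - 54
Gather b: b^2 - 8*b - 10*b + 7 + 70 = b^2 - 18*b + 77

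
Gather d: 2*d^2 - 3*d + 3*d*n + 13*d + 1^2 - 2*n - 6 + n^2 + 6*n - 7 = 2*d^2 + d*(3*n + 10) + n^2 + 4*n - 12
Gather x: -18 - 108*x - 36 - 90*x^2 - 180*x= -90*x^2 - 288*x - 54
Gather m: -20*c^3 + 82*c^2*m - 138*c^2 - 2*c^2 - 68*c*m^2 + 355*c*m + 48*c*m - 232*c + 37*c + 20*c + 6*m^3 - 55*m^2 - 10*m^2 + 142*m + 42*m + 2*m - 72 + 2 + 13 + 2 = -20*c^3 - 140*c^2 - 175*c + 6*m^3 + m^2*(-68*c - 65) + m*(82*c^2 + 403*c + 186) - 55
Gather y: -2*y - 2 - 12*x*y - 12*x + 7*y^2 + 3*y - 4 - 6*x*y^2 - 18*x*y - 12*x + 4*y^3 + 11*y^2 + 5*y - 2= -24*x + 4*y^3 + y^2*(18 - 6*x) + y*(6 - 30*x) - 8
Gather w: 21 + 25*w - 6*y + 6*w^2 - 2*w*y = 6*w^2 + w*(25 - 2*y) - 6*y + 21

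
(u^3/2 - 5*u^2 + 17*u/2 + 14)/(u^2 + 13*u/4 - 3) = 2*(u^3 - 10*u^2 + 17*u + 28)/(4*u^2 + 13*u - 12)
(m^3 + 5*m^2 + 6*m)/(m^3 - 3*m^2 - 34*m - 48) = m/(m - 8)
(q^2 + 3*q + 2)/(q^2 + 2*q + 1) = (q + 2)/(q + 1)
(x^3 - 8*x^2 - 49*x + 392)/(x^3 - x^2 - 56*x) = (x - 7)/x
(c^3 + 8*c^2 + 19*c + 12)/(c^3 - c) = (c^2 + 7*c + 12)/(c*(c - 1))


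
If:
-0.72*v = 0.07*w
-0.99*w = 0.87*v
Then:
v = 0.00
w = 0.00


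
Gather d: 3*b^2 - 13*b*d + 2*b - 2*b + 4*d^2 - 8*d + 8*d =3*b^2 - 13*b*d + 4*d^2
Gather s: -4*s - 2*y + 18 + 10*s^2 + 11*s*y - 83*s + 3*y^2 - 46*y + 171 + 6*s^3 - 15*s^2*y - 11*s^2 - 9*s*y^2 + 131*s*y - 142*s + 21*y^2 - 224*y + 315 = 6*s^3 + s^2*(-15*y - 1) + s*(-9*y^2 + 142*y - 229) + 24*y^2 - 272*y + 504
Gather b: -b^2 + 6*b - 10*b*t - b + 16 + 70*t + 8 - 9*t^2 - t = -b^2 + b*(5 - 10*t) - 9*t^2 + 69*t + 24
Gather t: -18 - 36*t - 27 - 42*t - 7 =-78*t - 52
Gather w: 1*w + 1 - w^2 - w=1 - w^2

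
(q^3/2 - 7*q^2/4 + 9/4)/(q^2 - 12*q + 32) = (2*q^3 - 7*q^2 + 9)/(4*(q^2 - 12*q + 32))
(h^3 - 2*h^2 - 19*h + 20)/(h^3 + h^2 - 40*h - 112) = (h^2 - 6*h + 5)/(h^2 - 3*h - 28)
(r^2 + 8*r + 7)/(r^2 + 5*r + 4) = (r + 7)/(r + 4)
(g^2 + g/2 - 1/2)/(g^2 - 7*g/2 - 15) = (-2*g^2 - g + 1)/(-2*g^2 + 7*g + 30)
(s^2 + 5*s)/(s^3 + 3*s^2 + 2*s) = (s + 5)/(s^2 + 3*s + 2)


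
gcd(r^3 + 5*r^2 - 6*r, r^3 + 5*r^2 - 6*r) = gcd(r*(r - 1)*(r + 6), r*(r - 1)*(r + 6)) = r^3 + 5*r^2 - 6*r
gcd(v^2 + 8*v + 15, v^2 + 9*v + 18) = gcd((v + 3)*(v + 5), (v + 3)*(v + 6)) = v + 3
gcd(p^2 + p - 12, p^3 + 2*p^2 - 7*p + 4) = p + 4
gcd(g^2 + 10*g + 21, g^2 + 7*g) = g + 7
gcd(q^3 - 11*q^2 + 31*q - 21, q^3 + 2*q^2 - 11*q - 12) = q - 3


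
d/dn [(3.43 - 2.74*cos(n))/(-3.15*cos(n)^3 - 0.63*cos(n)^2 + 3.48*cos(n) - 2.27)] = (17.262*cos(n)^3 - 30.6873*cos(n)^2 - 4.3218*cos(n) + 5.7166)*sin(n)/(9.9225*cos(n)^6 + 3.969*cos(n)^5 - 21.5271*cos(n)^4 + 9.9162*cos(n)^3 + 14.9706*cos(n)^2 - 15.7992*cos(n) + 5.1529)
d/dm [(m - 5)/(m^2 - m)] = (-m^2 + 10*m - 5)/(m^2*(m^2 - 2*m + 1))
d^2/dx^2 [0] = 0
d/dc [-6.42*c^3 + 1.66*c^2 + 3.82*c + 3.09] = -19.26*c^2 + 3.32*c + 3.82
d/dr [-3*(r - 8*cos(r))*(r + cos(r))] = -21*r*sin(r) - 6*r - 24*sin(2*r) + 21*cos(r)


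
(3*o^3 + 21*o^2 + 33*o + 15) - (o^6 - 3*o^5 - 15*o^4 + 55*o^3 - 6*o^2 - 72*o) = -o^6 + 3*o^5 + 15*o^4 - 52*o^3 + 27*o^2 + 105*o + 15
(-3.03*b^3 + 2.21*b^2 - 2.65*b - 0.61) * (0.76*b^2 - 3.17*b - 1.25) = -2.3028*b^5 + 11.2847*b^4 - 5.2322*b^3 + 5.1744*b^2 + 5.2462*b + 0.7625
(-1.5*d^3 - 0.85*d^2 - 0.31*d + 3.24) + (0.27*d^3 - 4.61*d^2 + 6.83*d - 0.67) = -1.23*d^3 - 5.46*d^2 + 6.52*d + 2.57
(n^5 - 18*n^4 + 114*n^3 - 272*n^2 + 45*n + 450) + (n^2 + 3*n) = n^5 - 18*n^4 + 114*n^3 - 271*n^2 + 48*n + 450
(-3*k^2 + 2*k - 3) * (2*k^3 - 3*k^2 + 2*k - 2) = -6*k^5 + 13*k^4 - 18*k^3 + 19*k^2 - 10*k + 6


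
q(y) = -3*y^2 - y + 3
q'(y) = -6*y - 1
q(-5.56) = -84.18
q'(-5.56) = 32.36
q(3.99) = -48.75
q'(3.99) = -24.94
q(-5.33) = -76.90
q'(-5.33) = 30.98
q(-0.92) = 1.38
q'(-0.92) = 4.52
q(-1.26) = -0.50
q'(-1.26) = 6.56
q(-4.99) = -66.71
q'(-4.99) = 28.94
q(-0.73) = 2.13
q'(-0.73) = 3.38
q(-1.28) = -0.64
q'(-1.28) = 6.68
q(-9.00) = -231.00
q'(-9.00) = 53.00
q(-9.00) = -231.00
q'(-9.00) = 53.00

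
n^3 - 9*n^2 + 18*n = n*(n - 6)*(n - 3)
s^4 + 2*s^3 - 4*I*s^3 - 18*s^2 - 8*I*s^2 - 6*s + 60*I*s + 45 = (s - 3)*(s + 5)*(s - 3*I)*(s - I)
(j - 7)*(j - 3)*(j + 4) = j^3 - 6*j^2 - 19*j + 84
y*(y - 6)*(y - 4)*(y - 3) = y^4 - 13*y^3 + 54*y^2 - 72*y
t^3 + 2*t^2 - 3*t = t*(t - 1)*(t + 3)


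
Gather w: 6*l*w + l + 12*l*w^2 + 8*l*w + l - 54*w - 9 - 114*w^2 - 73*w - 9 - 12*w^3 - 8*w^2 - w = 2*l - 12*w^3 + w^2*(12*l - 122) + w*(14*l - 128) - 18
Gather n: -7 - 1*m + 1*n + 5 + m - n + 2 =0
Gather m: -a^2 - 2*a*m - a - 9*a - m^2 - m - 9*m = -a^2 - 10*a - m^2 + m*(-2*a - 10)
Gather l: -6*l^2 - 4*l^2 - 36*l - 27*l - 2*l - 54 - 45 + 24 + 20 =-10*l^2 - 65*l - 55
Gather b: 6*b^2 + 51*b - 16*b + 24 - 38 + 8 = 6*b^2 + 35*b - 6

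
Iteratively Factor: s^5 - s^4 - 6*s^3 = (s + 2)*(s^4 - 3*s^3) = s*(s + 2)*(s^3 - 3*s^2) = s^2*(s + 2)*(s^2 - 3*s) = s^3*(s + 2)*(s - 3)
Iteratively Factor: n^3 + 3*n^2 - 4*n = (n + 4)*(n^2 - n) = (n - 1)*(n + 4)*(n)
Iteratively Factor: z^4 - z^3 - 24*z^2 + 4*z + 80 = (z - 2)*(z^3 + z^2 - 22*z - 40) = (z - 2)*(z + 2)*(z^2 - z - 20) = (z - 2)*(z + 2)*(z + 4)*(z - 5)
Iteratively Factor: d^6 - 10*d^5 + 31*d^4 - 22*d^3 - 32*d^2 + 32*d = (d - 1)*(d^5 - 9*d^4 + 22*d^3 - 32*d) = (d - 2)*(d - 1)*(d^4 - 7*d^3 + 8*d^2 + 16*d) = (d - 4)*(d - 2)*(d - 1)*(d^3 - 3*d^2 - 4*d) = (d - 4)*(d - 2)*(d - 1)*(d + 1)*(d^2 - 4*d) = (d - 4)^2*(d - 2)*(d - 1)*(d + 1)*(d)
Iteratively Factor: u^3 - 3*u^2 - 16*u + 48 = (u - 3)*(u^2 - 16) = (u - 3)*(u + 4)*(u - 4)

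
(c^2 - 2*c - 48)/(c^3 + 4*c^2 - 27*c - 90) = (c - 8)/(c^2 - 2*c - 15)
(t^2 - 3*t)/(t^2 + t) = (t - 3)/(t + 1)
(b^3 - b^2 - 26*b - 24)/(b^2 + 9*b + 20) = (b^2 - 5*b - 6)/(b + 5)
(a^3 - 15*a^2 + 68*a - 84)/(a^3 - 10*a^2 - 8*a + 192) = (a^2 - 9*a + 14)/(a^2 - 4*a - 32)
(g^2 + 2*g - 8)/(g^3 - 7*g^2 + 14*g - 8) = (g + 4)/(g^2 - 5*g + 4)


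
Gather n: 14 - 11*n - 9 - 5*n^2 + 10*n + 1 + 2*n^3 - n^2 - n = 2*n^3 - 6*n^2 - 2*n + 6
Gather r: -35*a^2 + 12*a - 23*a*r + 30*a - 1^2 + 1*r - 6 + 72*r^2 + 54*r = -35*a^2 + 42*a + 72*r^2 + r*(55 - 23*a) - 7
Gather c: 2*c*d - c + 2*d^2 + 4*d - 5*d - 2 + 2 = c*(2*d - 1) + 2*d^2 - d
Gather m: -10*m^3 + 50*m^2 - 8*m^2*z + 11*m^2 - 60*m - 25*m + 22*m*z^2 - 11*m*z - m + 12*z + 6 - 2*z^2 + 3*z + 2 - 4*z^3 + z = -10*m^3 + m^2*(61 - 8*z) + m*(22*z^2 - 11*z - 86) - 4*z^3 - 2*z^2 + 16*z + 8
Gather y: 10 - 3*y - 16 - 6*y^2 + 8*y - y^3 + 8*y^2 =-y^3 + 2*y^2 + 5*y - 6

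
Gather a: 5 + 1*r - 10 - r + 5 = 0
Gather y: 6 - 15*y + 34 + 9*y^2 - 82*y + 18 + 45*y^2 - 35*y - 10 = 54*y^2 - 132*y + 48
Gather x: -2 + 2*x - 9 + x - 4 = 3*x - 15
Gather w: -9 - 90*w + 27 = 18 - 90*w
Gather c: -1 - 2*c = -2*c - 1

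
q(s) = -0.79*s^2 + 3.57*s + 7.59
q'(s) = 3.57 - 1.58*s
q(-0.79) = 4.28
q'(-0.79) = 4.82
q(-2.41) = -5.60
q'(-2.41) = 7.38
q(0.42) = 8.95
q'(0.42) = 2.91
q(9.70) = -32.11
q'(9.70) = -11.76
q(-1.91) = -2.11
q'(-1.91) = 6.59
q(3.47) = 10.47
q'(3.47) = -1.91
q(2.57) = 11.55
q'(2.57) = -0.49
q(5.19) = 4.84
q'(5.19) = -4.63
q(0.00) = 7.59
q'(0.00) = 3.57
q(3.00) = 11.19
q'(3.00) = -1.17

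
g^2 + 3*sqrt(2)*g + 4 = (g + sqrt(2))*(g + 2*sqrt(2))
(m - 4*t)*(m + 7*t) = m^2 + 3*m*t - 28*t^2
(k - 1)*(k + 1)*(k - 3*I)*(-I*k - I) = -I*k^4 - 3*k^3 - I*k^3 - 3*k^2 + I*k^2 + 3*k + I*k + 3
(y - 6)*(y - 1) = y^2 - 7*y + 6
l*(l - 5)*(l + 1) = l^3 - 4*l^2 - 5*l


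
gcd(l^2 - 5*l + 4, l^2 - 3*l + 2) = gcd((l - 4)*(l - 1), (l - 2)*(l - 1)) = l - 1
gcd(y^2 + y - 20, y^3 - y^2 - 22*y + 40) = y^2 + y - 20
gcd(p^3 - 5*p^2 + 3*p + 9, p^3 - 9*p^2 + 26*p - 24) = p - 3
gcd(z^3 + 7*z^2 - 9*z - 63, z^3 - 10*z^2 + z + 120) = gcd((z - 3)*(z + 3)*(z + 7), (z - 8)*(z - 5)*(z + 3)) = z + 3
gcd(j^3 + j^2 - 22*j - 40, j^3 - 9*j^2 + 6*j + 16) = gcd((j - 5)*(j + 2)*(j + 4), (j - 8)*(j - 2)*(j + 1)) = 1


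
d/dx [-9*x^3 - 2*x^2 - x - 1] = -27*x^2 - 4*x - 1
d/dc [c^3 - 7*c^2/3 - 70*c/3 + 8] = 3*c^2 - 14*c/3 - 70/3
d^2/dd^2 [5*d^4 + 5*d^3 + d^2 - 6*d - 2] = 60*d^2 + 30*d + 2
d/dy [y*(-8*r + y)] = -8*r + 2*y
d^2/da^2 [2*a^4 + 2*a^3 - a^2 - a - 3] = 24*a^2 + 12*a - 2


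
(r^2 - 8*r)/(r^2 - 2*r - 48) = r/(r + 6)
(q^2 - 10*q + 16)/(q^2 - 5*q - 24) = (q - 2)/(q + 3)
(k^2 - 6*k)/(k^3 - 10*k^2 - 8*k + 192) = k/(k^2 - 4*k - 32)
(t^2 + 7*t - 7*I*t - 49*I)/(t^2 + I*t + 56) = (t + 7)/(t + 8*I)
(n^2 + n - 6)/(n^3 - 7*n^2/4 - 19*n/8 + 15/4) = 8*(n + 3)/(8*n^2 + 2*n - 15)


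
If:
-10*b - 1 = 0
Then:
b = -1/10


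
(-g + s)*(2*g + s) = -2*g^2 + g*s + s^2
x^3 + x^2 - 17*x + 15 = (x - 3)*(x - 1)*(x + 5)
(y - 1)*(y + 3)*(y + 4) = y^3 + 6*y^2 + 5*y - 12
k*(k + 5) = k^2 + 5*k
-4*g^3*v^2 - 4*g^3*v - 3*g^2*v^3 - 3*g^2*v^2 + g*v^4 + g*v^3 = v*(-4*g + v)*(g + v)*(g*v + g)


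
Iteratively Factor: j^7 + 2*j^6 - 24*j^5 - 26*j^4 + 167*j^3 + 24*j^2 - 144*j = (j + 4)*(j^6 - 2*j^5 - 16*j^4 + 38*j^3 + 15*j^2 - 36*j) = (j + 1)*(j + 4)*(j^5 - 3*j^4 - 13*j^3 + 51*j^2 - 36*j) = (j - 1)*(j + 1)*(j + 4)*(j^4 - 2*j^3 - 15*j^2 + 36*j) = (j - 3)*(j - 1)*(j + 1)*(j + 4)*(j^3 + j^2 - 12*j) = (j - 3)*(j - 1)*(j + 1)*(j + 4)^2*(j^2 - 3*j) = (j - 3)^2*(j - 1)*(j + 1)*(j + 4)^2*(j)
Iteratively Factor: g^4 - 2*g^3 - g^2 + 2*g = (g - 1)*(g^3 - g^2 - 2*g) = (g - 2)*(g - 1)*(g^2 + g) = (g - 2)*(g - 1)*(g + 1)*(g)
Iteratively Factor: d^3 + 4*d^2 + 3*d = (d)*(d^2 + 4*d + 3) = d*(d + 3)*(d + 1)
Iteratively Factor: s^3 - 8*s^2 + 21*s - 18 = (s - 3)*(s^2 - 5*s + 6) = (s - 3)^2*(s - 2)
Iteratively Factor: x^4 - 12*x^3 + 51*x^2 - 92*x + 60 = (x - 2)*(x^3 - 10*x^2 + 31*x - 30) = (x - 5)*(x - 2)*(x^2 - 5*x + 6) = (x - 5)*(x - 3)*(x - 2)*(x - 2)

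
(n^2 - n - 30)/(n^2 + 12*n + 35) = (n - 6)/(n + 7)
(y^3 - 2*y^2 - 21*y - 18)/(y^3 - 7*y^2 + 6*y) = (y^2 + 4*y + 3)/(y*(y - 1))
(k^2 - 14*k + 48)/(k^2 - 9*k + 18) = (k - 8)/(k - 3)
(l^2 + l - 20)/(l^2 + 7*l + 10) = (l - 4)/(l + 2)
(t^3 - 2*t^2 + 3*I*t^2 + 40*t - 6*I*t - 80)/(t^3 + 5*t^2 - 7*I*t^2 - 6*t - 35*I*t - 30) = (t^3 + t^2*(-2 + 3*I) + t*(40 - 6*I) - 80)/(t^3 + t^2*(5 - 7*I) + t*(-6 - 35*I) - 30)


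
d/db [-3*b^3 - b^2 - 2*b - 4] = -9*b^2 - 2*b - 2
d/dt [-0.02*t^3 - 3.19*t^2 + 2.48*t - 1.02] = -0.06*t^2 - 6.38*t + 2.48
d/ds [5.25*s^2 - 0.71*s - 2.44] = 10.5*s - 0.71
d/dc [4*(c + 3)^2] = 8*c + 24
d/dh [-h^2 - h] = -2*h - 1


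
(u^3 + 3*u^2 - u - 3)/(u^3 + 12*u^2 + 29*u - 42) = (u^2 + 4*u + 3)/(u^2 + 13*u + 42)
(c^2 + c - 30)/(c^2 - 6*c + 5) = (c + 6)/(c - 1)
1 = 1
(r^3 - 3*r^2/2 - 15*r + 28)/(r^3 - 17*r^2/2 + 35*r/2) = (r^2 + 2*r - 8)/(r*(r - 5))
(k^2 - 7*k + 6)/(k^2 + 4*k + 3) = (k^2 - 7*k + 6)/(k^2 + 4*k + 3)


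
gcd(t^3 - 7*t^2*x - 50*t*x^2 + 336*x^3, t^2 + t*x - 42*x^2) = -t^2 - t*x + 42*x^2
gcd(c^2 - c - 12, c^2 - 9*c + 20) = c - 4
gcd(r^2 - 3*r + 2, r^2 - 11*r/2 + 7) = r - 2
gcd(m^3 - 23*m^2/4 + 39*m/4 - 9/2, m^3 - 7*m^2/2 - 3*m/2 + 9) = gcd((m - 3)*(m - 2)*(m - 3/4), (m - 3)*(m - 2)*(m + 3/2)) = m^2 - 5*m + 6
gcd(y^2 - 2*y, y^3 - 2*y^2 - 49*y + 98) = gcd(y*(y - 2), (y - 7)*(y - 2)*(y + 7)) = y - 2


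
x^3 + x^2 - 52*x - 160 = (x - 8)*(x + 4)*(x + 5)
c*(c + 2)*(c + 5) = c^3 + 7*c^2 + 10*c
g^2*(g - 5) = g^3 - 5*g^2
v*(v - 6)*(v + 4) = v^3 - 2*v^2 - 24*v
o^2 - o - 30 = (o - 6)*(o + 5)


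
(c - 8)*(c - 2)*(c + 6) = c^3 - 4*c^2 - 44*c + 96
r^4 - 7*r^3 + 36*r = r*(r - 6)*(r - 3)*(r + 2)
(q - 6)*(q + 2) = q^2 - 4*q - 12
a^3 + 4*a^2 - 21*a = a*(a - 3)*(a + 7)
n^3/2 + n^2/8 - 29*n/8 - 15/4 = (n/2 + 1)*(n - 3)*(n + 5/4)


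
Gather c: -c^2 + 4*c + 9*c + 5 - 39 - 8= -c^2 + 13*c - 42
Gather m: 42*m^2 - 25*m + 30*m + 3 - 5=42*m^2 + 5*m - 2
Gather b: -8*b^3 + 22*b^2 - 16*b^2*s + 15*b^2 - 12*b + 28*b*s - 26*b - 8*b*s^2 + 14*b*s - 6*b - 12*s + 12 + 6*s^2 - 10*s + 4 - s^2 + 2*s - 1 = -8*b^3 + b^2*(37 - 16*s) + b*(-8*s^2 + 42*s - 44) + 5*s^2 - 20*s + 15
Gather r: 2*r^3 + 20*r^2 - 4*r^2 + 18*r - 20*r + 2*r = 2*r^3 + 16*r^2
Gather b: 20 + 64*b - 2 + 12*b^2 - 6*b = 12*b^2 + 58*b + 18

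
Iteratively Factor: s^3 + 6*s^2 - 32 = (s + 4)*(s^2 + 2*s - 8) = (s + 4)^2*(s - 2)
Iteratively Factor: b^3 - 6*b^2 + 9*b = (b)*(b^2 - 6*b + 9) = b*(b - 3)*(b - 3)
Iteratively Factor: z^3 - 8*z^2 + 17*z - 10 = (z - 1)*(z^2 - 7*z + 10) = (z - 2)*(z - 1)*(z - 5)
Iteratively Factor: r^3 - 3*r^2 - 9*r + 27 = (r + 3)*(r^2 - 6*r + 9) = (r - 3)*(r + 3)*(r - 3)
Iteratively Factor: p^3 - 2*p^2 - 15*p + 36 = (p - 3)*(p^2 + p - 12) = (p - 3)*(p + 4)*(p - 3)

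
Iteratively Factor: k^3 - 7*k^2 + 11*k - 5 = (k - 1)*(k^2 - 6*k + 5) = (k - 1)^2*(k - 5)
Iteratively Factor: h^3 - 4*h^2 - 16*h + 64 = (h + 4)*(h^2 - 8*h + 16) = (h - 4)*(h + 4)*(h - 4)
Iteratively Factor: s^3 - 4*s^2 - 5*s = (s)*(s^2 - 4*s - 5) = s*(s - 5)*(s + 1)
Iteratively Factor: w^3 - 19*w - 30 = (w + 2)*(w^2 - 2*w - 15) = (w - 5)*(w + 2)*(w + 3)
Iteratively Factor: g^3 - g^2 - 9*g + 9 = (g + 3)*(g^2 - 4*g + 3) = (g - 3)*(g + 3)*(g - 1)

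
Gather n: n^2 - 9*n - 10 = n^2 - 9*n - 10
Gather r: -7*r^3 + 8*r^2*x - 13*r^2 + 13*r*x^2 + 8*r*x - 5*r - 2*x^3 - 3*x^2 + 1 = -7*r^3 + r^2*(8*x - 13) + r*(13*x^2 + 8*x - 5) - 2*x^3 - 3*x^2 + 1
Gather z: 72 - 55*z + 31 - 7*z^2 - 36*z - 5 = -7*z^2 - 91*z + 98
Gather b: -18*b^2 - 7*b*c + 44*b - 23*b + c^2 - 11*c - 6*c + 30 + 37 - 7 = -18*b^2 + b*(21 - 7*c) + c^2 - 17*c + 60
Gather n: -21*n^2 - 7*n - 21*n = -21*n^2 - 28*n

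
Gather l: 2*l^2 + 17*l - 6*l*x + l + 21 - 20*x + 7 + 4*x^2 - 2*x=2*l^2 + l*(18 - 6*x) + 4*x^2 - 22*x + 28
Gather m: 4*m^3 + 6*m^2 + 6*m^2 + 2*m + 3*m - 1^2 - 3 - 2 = 4*m^3 + 12*m^2 + 5*m - 6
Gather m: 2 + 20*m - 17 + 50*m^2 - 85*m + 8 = 50*m^2 - 65*m - 7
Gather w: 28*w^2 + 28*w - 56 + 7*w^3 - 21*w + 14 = 7*w^3 + 28*w^2 + 7*w - 42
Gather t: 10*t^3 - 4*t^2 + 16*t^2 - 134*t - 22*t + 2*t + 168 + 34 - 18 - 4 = 10*t^3 + 12*t^2 - 154*t + 180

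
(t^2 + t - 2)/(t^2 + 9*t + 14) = (t - 1)/(t + 7)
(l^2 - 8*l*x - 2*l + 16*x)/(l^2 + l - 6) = (l - 8*x)/(l + 3)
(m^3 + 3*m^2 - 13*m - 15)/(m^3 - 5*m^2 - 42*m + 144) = (m^2 + 6*m + 5)/(m^2 - 2*m - 48)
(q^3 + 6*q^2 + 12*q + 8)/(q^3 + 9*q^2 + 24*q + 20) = (q + 2)/(q + 5)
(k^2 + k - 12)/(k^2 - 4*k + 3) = (k + 4)/(k - 1)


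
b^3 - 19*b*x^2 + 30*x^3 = (b - 3*x)*(b - 2*x)*(b + 5*x)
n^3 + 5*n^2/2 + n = n*(n + 1/2)*(n + 2)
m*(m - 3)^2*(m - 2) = m^4 - 8*m^3 + 21*m^2 - 18*m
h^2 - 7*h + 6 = (h - 6)*(h - 1)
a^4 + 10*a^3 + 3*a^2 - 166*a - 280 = (a - 4)*(a + 2)*(a + 5)*(a + 7)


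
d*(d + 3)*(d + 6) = d^3 + 9*d^2 + 18*d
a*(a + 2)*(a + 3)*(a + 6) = a^4 + 11*a^3 + 36*a^2 + 36*a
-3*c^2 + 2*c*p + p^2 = (-c + p)*(3*c + p)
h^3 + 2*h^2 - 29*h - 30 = (h - 5)*(h + 1)*(h + 6)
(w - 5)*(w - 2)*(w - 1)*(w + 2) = w^4 - 6*w^3 + w^2 + 24*w - 20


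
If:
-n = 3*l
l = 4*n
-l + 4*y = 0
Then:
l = 0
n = 0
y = 0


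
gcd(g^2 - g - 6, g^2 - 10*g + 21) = g - 3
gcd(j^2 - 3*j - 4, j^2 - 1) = j + 1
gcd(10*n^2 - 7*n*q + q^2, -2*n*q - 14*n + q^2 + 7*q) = -2*n + q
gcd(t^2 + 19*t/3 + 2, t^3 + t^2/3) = t + 1/3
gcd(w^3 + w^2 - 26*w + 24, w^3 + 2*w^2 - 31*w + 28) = w^2 - 5*w + 4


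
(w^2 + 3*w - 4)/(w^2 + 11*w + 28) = (w - 1)/(w + 7)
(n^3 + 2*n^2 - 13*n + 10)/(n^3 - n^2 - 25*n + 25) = (n - 2)/(n - 5)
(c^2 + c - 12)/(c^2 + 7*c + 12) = (c - 3)/(c + 3)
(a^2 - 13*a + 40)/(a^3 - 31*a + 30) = (a - 8)/(a^2 + 5*a - 6)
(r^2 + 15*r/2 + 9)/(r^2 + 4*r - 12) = (r + 3/2)/(r - 2)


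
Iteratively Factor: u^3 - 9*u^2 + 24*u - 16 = (u - 4)*(u^2 - 5*u + 4) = (u - 4)*(u - 1)*(u - 4)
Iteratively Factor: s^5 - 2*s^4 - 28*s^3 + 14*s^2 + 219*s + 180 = (s - 4)*(s^4 + 2*s^3 - 20*s^2 - 66*s - 45) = (s - 5)*(s - 4)*(s^3 + 7*s^2 + 15*s + 9) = (s - 5)*(s - 4)*(s + 3)*(s^2 + 4*s + 3) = (s - 5)*(s - 4)*(s + 1)*(s + 3)*(s + 3)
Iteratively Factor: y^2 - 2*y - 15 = (y - 5)*(y + 3)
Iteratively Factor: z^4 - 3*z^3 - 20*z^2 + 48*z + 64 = (z + 4)*(z^3 - 7*z^2 + 8*z + 16) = (z - 4)*(z + 4)*(z^2 - 3*z - 4) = (z - 4)^2*(z + 4)*(z + 1)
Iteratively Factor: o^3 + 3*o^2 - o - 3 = (o + 3)*(o^2 - 1) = (o + 1)*(o + 3)*(o - 1)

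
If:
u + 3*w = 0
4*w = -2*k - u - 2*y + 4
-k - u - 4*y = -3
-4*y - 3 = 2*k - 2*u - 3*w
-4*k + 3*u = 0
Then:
No Solution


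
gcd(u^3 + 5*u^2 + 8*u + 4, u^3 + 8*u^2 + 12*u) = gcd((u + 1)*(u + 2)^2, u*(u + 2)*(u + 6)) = u + 2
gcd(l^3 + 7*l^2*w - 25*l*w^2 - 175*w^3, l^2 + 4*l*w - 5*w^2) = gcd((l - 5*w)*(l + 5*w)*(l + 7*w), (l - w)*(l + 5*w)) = l + 5*w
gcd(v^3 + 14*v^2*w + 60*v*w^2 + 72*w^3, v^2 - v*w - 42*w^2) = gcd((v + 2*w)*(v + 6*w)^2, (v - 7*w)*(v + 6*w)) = v + 6*w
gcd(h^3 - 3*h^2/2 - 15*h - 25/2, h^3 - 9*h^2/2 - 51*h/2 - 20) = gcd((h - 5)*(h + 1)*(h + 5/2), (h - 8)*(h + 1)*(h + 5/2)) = h^2 + 7*h/2 + 5/2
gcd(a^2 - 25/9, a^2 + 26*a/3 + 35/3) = a + 5/3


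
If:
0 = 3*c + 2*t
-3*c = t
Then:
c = 0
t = 0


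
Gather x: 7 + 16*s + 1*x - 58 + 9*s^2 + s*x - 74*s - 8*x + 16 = 9*s^2 - 58*s + x*(s - 7) - 35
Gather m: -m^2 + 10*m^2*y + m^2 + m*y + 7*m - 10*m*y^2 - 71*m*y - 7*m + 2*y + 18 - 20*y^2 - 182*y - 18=10*m^2*y + m*(-10*y^2 - 70*y) - 20*y^2 - 180*y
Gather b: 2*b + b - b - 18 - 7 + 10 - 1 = 2*b - 16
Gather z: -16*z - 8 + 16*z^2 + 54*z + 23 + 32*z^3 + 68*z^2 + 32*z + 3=32*z^3 + 84*z^2 + 70*z + 18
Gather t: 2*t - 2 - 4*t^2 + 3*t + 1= -4*t^2 + 5*t - 1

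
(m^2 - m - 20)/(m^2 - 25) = (m + 4)/(m + 5)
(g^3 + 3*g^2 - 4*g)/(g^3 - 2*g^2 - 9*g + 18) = g*(g^2 + 3*g - 4)/(g^3 - 2*g^2 - 9*g + 18)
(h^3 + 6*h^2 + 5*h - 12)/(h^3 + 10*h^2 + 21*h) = (h^2 + 3*h - 4)/(h*(h + 7))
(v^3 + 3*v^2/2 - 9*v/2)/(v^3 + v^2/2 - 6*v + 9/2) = v/(v - 1)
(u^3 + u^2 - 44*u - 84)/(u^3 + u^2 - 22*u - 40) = (u^2 - u - 42)/(u^2 - u - 20)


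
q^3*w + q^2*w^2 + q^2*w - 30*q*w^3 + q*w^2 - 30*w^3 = (q - 5*w)*(q + 6*w)*(q*w + w)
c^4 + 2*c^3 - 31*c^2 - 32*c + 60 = (c - 5)*(c - 1)*(c + 2)*(c + 6)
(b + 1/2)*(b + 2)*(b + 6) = b^3 + 17*b^2/2 + 16*b + 6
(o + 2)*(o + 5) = o^2 + 7*o + 10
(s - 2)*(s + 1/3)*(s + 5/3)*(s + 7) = s^4 + 7*s^3 - 31*s^2/9 - 227*s/9 - 70/9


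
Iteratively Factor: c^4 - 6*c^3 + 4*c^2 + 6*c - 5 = (c - 1)*(c^3 - 5*c^2 - c + 5) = (c - 1)*(c + 1)*(c^2 - 6*c + 5) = (c - 1)^2*(c + 1)*(c - 5)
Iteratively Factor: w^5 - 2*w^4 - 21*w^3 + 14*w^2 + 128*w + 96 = (w + 3)*(w^4 - 5*w^3 - 6*w^2 + 32*w + 32) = (w + 1)*(w + 3)*(w^3 - 6*w^2 + 32) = (w + 1)*(w + 2)*(w + 3)*(w^2 - 8*w + 16) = (w - 4)*(w + 1)*(w + 2)*(w + 3)*(w - 4)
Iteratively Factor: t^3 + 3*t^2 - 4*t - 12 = (t + 2)*(t^2 + t - 6) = (t + 2)*(t + 3)*(t - 2)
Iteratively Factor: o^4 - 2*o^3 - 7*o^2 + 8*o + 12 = (o - 2)*(o^3 - 7*o - 6) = (o - 2)*(o + 1)*(o^2 - o - 6) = (o - 3)*(o - 2)*(o + 1)*(o + 2)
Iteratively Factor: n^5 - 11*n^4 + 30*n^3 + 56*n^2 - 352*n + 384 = (n - 4)*(n^4 - 7*n^3 + 2*n^2 + 64*n - 96) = (n - 4)^2*(n^3 - 3*n^2 - 10*n + 24) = (n - 4)^2*(n - 2)*(n^2 - n - 12) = (n - 4)^2*(n - 2)*(n + 3)*(n - 4)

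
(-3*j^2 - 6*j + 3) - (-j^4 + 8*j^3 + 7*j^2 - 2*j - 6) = j^4 - 8*j^3 - 10*j^2 - 4*j + 9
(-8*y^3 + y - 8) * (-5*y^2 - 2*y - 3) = 40*y^5 + 16*y^4 + 19*y^3 + 38*y^2 + 13*y + 24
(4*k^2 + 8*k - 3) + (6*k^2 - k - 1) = 10*k^2 + 7*k - 4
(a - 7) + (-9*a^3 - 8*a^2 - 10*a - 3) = -9*a^3 - 8*a^2 - 9*a - 10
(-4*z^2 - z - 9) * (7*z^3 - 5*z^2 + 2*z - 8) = -28*z^5 + 13*z^4 - 66*z^3 + 75*z^2 - 10*z + 72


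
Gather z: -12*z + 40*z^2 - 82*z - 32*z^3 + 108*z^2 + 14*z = -32*z^3 + 148*z^2 - 80*z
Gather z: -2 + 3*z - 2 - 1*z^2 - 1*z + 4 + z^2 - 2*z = 0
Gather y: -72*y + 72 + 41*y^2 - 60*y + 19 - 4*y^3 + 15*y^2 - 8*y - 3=-4*y^3 + 56*y^2 - 140*y + 88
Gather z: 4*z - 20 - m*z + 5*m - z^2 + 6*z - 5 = 5*m - z^2 + z*(10 - m) - 25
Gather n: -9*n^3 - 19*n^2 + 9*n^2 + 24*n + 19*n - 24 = -9*n^3 - 10*n^2 + 43*n - 24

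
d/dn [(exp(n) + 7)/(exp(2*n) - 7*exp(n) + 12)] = (-(exp(n) + 7)*(2*exp(n) - 7) + exp(2*n) - 7*exp(n) + 12)*exp(n)/(exp(2*n) - 7*exp(n) + 12)^2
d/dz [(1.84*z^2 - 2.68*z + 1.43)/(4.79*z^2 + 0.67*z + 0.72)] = (14.07*z^2 - 11.0498*z - 2.8877)/(22.9441*z^4 + 6.4186*z^3 + 7.3465*z^2 + 0.9648*z + 0.5184)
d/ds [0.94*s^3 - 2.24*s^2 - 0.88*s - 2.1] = 2.82*s^2 - 4.48*s - 0.88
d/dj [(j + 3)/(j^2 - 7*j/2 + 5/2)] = 4*(-j^2 - 6*j + 13)/(4*j^4 - 28*j^3 + 69*j^2 - 70*j + 25)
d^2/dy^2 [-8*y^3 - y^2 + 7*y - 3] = -48*y - 2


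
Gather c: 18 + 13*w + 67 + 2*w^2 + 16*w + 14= 2*w^2 + 29*w + 99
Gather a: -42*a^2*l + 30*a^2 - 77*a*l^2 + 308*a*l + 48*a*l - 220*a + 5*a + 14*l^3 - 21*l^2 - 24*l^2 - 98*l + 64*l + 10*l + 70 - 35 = a^2*(30 - 42*l) + a*(-77*l^2 + 356*l - 215) + 14*l^3 - 45*l^2 - 24*l + 35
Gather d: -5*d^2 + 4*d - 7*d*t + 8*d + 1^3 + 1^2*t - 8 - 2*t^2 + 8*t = -5*d^2 + d*(12 - 7*t) - 2*t^2 + 9*t - 7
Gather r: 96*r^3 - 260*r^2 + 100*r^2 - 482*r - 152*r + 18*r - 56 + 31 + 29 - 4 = 96*r^3 - 160*r^2 - 616*r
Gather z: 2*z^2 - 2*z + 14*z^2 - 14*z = 16*z^2 - 16*z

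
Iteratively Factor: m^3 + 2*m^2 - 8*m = (m - 2)*(m^2 + 4*m) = (m - 2)*(m + 4)*(m)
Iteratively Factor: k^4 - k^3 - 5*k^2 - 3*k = (k)*(k^3 - k^2 - 5*k - 3) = k*(k - 3)*(k^2 + 2*k + 1) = k*(k - 3)*(k + 1)*(k + 1)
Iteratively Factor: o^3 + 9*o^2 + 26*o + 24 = (o + 2)*(o^2 + 7*o + 12) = (o + 2)*(o + 4)*(o + 3)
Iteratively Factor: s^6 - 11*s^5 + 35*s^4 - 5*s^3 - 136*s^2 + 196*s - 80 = (s - 1)*(s^5 - 10*s^4 + 25*s^3 + 20*s^2 - 116*s + 80) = (s - 1)*(s + 2)*(s^4 - 12*s^3 + 49*s^2 - 78*s + 40) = (s - 5)*(s - 1)*(s + 2)*(s^3 - 7*s^2 + 14*s - 8) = (s - 5)*(s - 4)*(s - 1)*(s + 2)*(s^2 - 3*s + 2) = (s - 5)*(s - 4)*(s - 2)*(s - 1)*(s + 2)*(s - 1)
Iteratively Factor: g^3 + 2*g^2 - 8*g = (g + 4)*(g^2 - 2*g) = (g - 2)*(g + 4)*(g)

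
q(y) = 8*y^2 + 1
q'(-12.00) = -192.00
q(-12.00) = 1153.00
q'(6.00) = 96.00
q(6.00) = 289.00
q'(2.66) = 42.56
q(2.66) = 57.60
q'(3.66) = 58.56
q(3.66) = 108.16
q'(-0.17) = -2.72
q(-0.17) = 1.23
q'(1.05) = 16.80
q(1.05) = 9.82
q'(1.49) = 23.84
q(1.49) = 18.76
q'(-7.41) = -118.56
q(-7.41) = 440.26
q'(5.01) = 80.16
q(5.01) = 201.80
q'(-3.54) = -56.64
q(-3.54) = 101.25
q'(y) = 16*y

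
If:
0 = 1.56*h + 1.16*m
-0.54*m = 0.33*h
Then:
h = 0.00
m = 0.00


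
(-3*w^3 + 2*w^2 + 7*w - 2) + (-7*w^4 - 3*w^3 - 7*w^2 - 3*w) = -7*w^4 - 6*w^3 - 5*w^2 + 4*w - 2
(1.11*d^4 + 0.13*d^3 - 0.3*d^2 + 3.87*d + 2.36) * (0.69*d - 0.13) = 0.7659*d^5 - 0.0546*d^4 - 0.2239*d^3 + 2.7093*d^2 + 1.1253*d - 0.3068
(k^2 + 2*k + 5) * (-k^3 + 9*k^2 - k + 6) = -k^5 + 7*k^4 + 12*k^3 + 49*k^2 + 7*k + 30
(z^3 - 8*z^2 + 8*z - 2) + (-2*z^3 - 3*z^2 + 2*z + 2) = -z^3 - 11*z^2 + 10*z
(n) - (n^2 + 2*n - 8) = -n^2 - n + 8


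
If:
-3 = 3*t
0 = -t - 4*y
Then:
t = -1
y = 1/4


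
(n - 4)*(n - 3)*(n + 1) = n^3 - 6*n^2 + 5*n + 12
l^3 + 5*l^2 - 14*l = l*(l - 2)*(l + 7)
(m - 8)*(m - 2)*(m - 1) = m^3 - 11*m^2 + 26*m - 16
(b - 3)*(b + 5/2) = b^2 - b/2 - 15/2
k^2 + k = k*(k + 1)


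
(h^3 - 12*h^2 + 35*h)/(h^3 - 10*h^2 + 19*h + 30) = h*(h - 7)/(h^2 - 5*h - 6)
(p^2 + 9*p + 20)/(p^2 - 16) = (p + 5)/(p - 4)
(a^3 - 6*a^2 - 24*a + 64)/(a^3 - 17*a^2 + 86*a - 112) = (a + 4)/(a - 7)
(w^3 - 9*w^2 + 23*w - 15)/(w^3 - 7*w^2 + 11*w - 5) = (w - 3)/(w - 1)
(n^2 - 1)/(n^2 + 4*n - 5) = (n + 1)/(n + 5)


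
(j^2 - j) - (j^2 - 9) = 9 - j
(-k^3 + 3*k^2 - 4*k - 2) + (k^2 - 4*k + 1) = -k^3 + 4*k^2 - 8*k - 1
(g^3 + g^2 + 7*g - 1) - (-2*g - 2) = g^3 + g^2 + 9*g + 1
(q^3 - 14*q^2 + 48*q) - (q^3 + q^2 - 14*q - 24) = -15*q^2 + 62*q + 24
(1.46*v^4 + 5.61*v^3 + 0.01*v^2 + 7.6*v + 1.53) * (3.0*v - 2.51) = 4.38*v^5 + 13.1654*v^4 - 14.0511*v^3 + 22.7749*v^2 - 14.486*v - 3.8403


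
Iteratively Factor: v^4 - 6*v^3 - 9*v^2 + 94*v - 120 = (v - 3)*(v^3 - 3*v^2 - 18*v + 40) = (v - 3)*(v + 4)*(v^2 - 7*v + 10) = (v - 5)*(v - 3)*(v + 4)*(v - 2)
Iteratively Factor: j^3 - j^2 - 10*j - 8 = (j + 2)*(j^2 - 3*j - 4) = (j - 4)*(j + 2)*(j + 1)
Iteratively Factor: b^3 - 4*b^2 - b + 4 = (b - 4)*(b^2 - 1) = (b - 4)*(b - 1)*(b + 1)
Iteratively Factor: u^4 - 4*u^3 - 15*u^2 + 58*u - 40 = (u + 4)*(u^3 - 8*u^2 + 17*u - 10) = (u - 5)*(u + 4)*(u^2 - 3*u + 2) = (u - 5)*(u - 2)*(u + 4)*(u - 1)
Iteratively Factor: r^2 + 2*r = (r)*(r + 2)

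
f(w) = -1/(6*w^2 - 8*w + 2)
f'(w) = -(8 - 12*w)/(6*w^2 - 8*w + 2)^2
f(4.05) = -0.01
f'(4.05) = 0.01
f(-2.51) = -0.02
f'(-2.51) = -0.01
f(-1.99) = -0.02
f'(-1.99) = -0.02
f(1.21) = -0.91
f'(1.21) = 5.34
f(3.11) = -0.03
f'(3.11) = 0.02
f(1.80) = -0.14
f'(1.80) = 0.27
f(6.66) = -0.00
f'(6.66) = 0.00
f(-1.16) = -0.05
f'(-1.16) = -0.06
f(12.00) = 0.00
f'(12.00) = 0.00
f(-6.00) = 0.00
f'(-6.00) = 0.00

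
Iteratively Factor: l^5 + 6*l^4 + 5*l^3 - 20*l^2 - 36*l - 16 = (l + 4)*(l^4 + 2*l^3 - 3*l^2 - 8*l - 4) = (l + 1)*(l + 4)*(l^3 + l^2 - 4*l - 4) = (l - 2)*(l + 1)*(l + 4)*(l^2 + 3*l + 2) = (l - 2)*(l + 1)*(l + 2)*(l + 4)*(l + 1)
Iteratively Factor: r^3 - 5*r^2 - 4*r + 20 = (r + 2)*(r^2 - 7*r + 10) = (r - 5)*(r + 2)*(r - 2)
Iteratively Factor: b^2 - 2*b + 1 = (b - 1)*(b - 1)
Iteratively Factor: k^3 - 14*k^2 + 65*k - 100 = (k - 5)*(k^2 - 9*k + 20) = (k - 5)^2*(k - 4)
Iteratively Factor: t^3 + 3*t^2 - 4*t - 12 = (t + 2)*(t^2 + t - 6) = (t - 2)*(t + 2)*(t + 3)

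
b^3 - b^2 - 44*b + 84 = (b - 6)*(b - 2)*(b + 7)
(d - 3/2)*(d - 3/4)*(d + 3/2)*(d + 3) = d^4 + 9*d^3/4 - 9*d^2/2 - 81*d/16 + 81/16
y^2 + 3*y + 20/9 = (y + 4/3)*(y + 5/3)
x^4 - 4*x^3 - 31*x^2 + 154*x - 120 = (x - 5)*(x - 4)*(x - 1)*(x + 6)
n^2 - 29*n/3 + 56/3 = (n - 7)*(n - 8/3)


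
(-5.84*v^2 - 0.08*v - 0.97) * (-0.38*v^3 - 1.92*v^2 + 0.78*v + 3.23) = 2.2192*v^5 + 11.2432*v^4 - 4.033*v^3 - 17.0632*v^2 - 1.015*v - 3.1331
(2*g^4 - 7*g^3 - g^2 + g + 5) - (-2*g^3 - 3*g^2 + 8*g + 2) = 2*g^4 - 5*g^3 + 2*g^2 - 7*g + 3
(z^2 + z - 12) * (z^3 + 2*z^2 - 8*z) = z^5 + 3*z^4 - 18*z^3 - 32*z^2 + 96*z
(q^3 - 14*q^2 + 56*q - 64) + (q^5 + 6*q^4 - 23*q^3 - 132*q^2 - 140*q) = q^5 + 6*q^4 - 22*q^3 - 146*q^2 - 84*q - 64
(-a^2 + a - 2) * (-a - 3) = a^3 + 2*a^2 - a + 6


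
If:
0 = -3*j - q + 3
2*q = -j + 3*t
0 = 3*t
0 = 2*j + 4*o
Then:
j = 6/5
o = -3/5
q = -3/5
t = 0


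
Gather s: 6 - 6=0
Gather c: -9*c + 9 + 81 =90 - 9*c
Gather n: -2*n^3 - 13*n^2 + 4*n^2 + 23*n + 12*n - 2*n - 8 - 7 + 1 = -2*n^3 - 9*n^2 + 33*n - 14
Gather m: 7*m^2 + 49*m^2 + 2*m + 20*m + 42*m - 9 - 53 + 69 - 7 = 56*m^2 + 64*m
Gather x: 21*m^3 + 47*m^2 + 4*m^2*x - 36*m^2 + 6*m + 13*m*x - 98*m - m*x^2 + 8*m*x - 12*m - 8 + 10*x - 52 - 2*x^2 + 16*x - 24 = 21*m^3 + 11*m^2 - 104*m + x^2*(-m - 2) + x*(4*m^2 + 21*m + 26) - 84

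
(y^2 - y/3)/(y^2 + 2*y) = (y - 1/3)/(y + 2)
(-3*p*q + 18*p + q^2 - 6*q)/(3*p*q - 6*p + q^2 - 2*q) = (-3*p*q + 18*p + q^2 - 6*q)/(3*p*q - 6*p + q^2 - 2*q)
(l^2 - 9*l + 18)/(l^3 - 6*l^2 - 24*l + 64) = (l^2 - 9*l + 18)/(l^3 - 6*l^2 - 24*l + 64)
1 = 1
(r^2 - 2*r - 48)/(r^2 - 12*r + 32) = (r + 6)/(r - 4)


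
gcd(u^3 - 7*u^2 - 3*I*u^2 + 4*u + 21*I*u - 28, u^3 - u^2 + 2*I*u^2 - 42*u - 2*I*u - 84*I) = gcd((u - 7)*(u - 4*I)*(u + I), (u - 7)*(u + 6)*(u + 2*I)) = u - 7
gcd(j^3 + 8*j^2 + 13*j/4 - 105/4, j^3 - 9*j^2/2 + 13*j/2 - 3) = j - 3/2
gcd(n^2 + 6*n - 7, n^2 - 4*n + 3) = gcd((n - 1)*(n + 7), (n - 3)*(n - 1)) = n - 1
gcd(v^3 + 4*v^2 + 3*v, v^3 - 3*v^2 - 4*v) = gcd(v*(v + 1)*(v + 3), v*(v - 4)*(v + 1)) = v^2 + v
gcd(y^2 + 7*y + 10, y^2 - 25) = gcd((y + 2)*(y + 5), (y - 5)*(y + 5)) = y + 5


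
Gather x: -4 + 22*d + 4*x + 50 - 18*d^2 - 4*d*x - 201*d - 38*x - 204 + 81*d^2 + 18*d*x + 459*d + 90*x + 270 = 63*d^2 + 280*d + x*(14*d + 56) + 112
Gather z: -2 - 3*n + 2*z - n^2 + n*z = -n^2 - 3*n + z*(n + 2) - 2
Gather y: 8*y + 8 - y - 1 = 7*y + 7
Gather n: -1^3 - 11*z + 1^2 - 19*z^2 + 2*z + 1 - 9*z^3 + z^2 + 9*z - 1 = -9*z^3 - 18*z^2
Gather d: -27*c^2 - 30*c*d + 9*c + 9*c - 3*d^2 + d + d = -27*c^2 + 18*c - 3*d^2 + d*(2 - 30*c)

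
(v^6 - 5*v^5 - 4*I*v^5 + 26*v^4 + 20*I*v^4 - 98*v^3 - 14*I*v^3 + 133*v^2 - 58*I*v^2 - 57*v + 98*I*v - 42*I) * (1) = v^6 - 5*v^5 - 4*I*v^5 + 26*v^4 + 20*I*v^4 - 98*v^3 - 14*I*v^3 + 133*v^2 - 58*I*v^2 - 57*v + 98*I*v - 42*I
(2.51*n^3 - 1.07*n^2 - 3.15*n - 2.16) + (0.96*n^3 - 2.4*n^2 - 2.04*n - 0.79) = 3.47*n^3 - 3.47*n^2 - 5.19*n - 2.95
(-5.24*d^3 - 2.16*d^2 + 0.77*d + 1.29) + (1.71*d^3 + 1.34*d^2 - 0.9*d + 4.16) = -3.53*d^3 - 0.82*d^2 - 0.13*d + 5.45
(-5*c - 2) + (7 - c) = 5 - 6*c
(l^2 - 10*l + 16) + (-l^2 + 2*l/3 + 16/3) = 64/3 - 28*l/3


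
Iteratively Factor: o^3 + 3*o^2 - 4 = (o + 2)*(o^2 + o - 2) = (o + 2)^2*(o - 1)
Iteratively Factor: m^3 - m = (m)*(m^2 - 1) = m*(m + 1)*(m - 1)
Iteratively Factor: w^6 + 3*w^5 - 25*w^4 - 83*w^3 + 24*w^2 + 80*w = (w)*(w^5 + 3*w^4 - 25*w^3 - 83*w^2 + 24*w + 80) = w*(w + 4)*(w^4 - w^3 - 21*w^2 + w + 20) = w*(w + 1)*(w + 4)*(w^3 - 2*w^2 - 19*w + 20) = w*(w - 1)*(w + 1)*(w + 4)*(w^2 - w - 20) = w*(w - 5)*(w - 1)*(w + 1)*(w + 4)*(w + 4)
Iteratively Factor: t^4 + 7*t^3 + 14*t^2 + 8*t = (t + 1)*(t^3 + 6*t^2 + 8*t) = (t + 1)*(t + 4)*(t^2 + 2*t) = t*(t + 1)*(t + 4)*(t + 2)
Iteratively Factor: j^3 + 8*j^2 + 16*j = (j + 4)*(j^2 + 4*j) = (j + 4)^2*(j)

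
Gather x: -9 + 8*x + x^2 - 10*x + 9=x^2 - 2*x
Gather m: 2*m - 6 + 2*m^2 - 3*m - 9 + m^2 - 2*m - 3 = 3*m^2 - 3*m - 18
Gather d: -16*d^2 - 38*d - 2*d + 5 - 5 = -16*d^2 - 40*d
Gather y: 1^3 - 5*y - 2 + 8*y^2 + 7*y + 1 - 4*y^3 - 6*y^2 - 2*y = -4*y^3 + 2*y^2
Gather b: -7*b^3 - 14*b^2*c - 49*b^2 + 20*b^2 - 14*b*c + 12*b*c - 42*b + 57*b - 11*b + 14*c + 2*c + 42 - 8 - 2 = -7*b^3 + b^2*(-14*c - 29) + b*(4 - 2*c) + 16*c + 32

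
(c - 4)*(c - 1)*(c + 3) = c^3 - 2*c^2 - 11*c + 12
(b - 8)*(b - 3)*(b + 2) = b^3 - 9*b^2 + 2*b + 48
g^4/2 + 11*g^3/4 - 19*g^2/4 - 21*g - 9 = (g/2 + 1)*(g - 3)*(g + 1/2)*(g + 6)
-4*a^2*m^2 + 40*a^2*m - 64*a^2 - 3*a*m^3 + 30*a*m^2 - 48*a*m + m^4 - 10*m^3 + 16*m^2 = (-4*a + m)*(a + m)*(m - 8)*(m - 2)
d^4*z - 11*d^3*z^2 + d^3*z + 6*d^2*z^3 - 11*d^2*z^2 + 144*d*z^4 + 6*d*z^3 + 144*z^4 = (d - 8*z)*(d - 6*z)*(d + 3*z)*(d*z + z)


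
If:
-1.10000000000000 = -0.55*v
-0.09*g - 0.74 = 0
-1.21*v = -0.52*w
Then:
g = -8.22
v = 2.00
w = 4.65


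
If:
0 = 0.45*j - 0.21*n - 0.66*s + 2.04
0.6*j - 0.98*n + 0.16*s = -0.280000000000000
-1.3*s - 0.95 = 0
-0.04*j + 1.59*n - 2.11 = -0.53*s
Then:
No Solution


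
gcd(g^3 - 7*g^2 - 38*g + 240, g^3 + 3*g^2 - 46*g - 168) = g + 6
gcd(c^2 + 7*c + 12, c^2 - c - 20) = c + 4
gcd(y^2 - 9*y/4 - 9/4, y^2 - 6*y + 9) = y - 3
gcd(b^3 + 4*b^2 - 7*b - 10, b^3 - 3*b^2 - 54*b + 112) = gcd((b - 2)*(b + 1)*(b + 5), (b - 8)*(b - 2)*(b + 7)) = b - 2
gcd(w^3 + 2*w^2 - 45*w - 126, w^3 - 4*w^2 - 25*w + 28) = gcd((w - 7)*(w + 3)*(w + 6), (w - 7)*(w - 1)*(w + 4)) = w - 7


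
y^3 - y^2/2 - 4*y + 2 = (y - 2)*(y - 1/2)*(y + 2)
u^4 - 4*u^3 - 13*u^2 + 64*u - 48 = (u - 4)*(u - 3)*(u - 1)*(u + 4)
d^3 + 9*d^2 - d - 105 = (d - 3)*(d + 5)*(d + 7)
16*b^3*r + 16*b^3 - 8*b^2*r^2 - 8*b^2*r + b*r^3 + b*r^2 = (-4*b + r)^2*(b*r + b)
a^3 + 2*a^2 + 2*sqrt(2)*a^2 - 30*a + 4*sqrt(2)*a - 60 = (a + 2)*(a - 3*sqrt(2))*(a + 5*sqrt(2))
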